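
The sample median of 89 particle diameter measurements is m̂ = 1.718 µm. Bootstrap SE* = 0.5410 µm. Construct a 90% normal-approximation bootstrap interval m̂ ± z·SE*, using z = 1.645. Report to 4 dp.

(0.8281, 2.6079)

Margin = 1.645 × 0.5410 = 0.88995
Interval: 1.718 ± 0.88995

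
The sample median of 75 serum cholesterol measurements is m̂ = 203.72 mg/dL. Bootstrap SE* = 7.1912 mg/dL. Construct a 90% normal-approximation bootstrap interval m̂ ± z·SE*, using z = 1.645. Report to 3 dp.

(191.890, 215.550)

Margin = 1.645 × 7.1912 = 11.8295
Interval: 203.72 ± 11.8295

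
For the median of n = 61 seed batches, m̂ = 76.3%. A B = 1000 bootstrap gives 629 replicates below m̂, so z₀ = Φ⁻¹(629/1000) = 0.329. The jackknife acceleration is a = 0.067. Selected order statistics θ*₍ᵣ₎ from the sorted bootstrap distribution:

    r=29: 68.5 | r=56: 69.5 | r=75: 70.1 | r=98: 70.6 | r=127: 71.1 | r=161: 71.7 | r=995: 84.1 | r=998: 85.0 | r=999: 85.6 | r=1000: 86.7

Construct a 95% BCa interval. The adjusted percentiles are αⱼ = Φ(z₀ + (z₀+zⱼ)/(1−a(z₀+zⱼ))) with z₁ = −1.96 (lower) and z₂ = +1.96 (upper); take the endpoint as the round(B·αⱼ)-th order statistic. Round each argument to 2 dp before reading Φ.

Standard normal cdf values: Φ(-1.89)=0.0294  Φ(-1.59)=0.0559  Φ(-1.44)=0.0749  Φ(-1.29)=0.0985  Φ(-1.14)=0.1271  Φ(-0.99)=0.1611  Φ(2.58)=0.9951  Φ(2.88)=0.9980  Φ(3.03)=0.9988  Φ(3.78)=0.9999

Lower: z₀ + z₁ = 0.329 + (-1.960) = -1.631; 1 − a(z₀+z₁) = 1 − (0.067)(-1.631) = 1.1093; argument = 0.329 + (-1.631)/1.1093 = -1.1413 → -1.14.
α₁ = Φ(-1.14) = 0.1271; rank = round(1000 × 0.1271) = 127; θ*₍127₎ = 71.1.
Upper: z₀ + z₂ = 2.289; 1 − a(z₀+z₂) = 0.8466; argument = 3.0326 → 3.03; α₂ = 0.9988; rank = 999; θ*₍999₎ = 85.6.

(71.1, 85.6)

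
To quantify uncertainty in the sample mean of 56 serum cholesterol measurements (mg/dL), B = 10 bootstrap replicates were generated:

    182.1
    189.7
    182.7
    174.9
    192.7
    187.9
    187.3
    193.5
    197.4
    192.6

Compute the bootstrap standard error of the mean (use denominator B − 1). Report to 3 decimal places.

SE* = 6.664

Bootstrap SE is the standard deviation of the 10 replicate means.
Mean of replicates: (182.1 + 189.7 + 182.7 + 174.9 + 192.7 + 187.9 + 187.3 + 193.5 + 197.4 + 192.6) / 10 = 1880.8000 / 10 = 188.0800
Sum of squared deviations: (−5.9800)² + (+1.6200)² + (−5.3800)² + (−13.1800)² + (+4.6200)² + (−0.1800)² + (−0.7800)² + (+5.4200)² + (+9.3200)² + (+4.5200)² = 399.6960
Variance = 399.6960 / 9 = 44.4107
SE* = √44.4107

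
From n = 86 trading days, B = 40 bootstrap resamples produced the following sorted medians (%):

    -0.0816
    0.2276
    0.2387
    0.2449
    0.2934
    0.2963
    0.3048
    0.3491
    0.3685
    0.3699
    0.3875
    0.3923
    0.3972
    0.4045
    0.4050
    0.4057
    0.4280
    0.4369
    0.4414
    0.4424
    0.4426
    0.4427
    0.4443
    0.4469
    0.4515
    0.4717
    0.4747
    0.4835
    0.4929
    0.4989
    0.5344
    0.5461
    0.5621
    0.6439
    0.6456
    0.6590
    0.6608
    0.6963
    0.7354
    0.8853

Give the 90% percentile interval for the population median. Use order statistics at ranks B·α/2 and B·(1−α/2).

α = 0.10; lower rank = 40 × 0.050 = 2; upper rank = 40 × 0.950 = 38.
The 2nd smallest replicate is 0.2276; the 38th is 0.6963.

(0.2276, 0.6963)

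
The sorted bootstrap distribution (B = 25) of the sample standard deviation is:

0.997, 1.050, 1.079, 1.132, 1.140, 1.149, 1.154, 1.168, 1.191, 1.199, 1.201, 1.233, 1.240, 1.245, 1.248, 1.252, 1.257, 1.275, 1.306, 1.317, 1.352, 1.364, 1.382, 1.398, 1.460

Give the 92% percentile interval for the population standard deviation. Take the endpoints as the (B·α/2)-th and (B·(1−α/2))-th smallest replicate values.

(0.997, 1.398)

α = 0.08; lower rank = 25 × 0.040 = 1; upper rank = 25 × 0.960 = 24.
The 1st smallest replicate is 0.997; the 24th is 1.398.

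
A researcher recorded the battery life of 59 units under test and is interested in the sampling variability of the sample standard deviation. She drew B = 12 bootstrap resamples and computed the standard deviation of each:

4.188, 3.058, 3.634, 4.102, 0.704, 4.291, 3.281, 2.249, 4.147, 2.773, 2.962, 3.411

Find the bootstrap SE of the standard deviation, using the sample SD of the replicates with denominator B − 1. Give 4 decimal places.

SE* = 1.0223

Bootstrap SE is the standard deviation of the 12 replicate standard deviations.
Mean of replicates: (4.188 + 3.058 + 3.634 + 4.102 + 0.704 + 4.291 + 3.281 + 2.249 + 4.147 + 2.773 + 2.962 + 3.411) / 12 = 38.80000 / 12 = 3.23333
Sum of squared deviations: (+0.95467)² + (−0.17533)² + (+0.40067)² + (+0.86867)² + (−2.52933)² + (+1.05767)² + (+0.04767)² + (−0.98433)² + (+0.91367)² + (−0.46033)² + (−0.27133)² + (+0.17767)² = 11.49650
Variance = 11.49650 / 11 = 1.04514
SE* = √1.04514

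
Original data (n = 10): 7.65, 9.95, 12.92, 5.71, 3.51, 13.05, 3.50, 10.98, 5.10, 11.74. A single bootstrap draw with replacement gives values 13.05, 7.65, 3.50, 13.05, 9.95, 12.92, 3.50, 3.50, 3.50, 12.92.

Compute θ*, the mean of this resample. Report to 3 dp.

θ* = 8.354

Mean = (13.05 + 7.65 + 3.50 + 13.05 + 9.95 + 12.92 + 3.50 + 3.50 + 3.50 + 12.92) / 10 = 83.540 / 10 = 8.354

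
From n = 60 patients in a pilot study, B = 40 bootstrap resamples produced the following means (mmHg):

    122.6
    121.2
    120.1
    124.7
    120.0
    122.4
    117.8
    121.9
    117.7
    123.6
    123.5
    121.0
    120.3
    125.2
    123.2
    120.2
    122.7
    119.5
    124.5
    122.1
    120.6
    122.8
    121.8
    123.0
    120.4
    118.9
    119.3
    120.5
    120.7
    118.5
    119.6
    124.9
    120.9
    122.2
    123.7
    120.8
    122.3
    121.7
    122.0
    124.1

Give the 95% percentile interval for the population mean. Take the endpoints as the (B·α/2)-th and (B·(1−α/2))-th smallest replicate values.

Sorted replicates: 117.7, 117.8, 118.5, 118.9, 119.3, 119.5, 119.6, 120.0, 120.1, 120.2, 120.3, 120.4, 120.5, 120.6, 120.7, 120.8, 120.9, 121.0, 121.2, 121.7, 121.8, 121.9, 122.0, 122.1, 122.2, 122.3, 122.4, 122.6, 122.7, 122.8, 123.0, 123.2, 123.5, 123.6, 123.7, 124.1, 124.5, 124.7, 124.9, 125.2
α = 0.05; lower rank = 40 × 0.025 = 1; upper rank = 40 × 0.975 = 39.
The 1st smallest replicate is 117.7; the 39th is 124.9.

(117.7, 124.9)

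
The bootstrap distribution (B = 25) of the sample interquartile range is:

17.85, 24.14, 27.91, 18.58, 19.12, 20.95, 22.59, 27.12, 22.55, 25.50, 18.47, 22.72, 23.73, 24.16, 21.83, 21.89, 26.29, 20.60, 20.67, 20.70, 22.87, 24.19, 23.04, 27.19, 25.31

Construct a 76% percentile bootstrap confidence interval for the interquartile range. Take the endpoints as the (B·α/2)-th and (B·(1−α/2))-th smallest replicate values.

(18.58, 26.29)

Sorted replicates: 17.85, 18.47, 18.58, 19.12, 20.60, 20.67, 20.70, 20.95, 21.83, 21.89, 22.55, 22.59, 22.72, 22.87, 23.04, 23.73, 24.14, 24.16, 24.19, 25.31, 25.50, 26.29, 27.12, 27.19, 27.91
α = 0.24; lower rank = 25 × 0.120 = 3; upper rank = 25 × 0.880 = 22.
The 3rd smallest replicate is 18.58; the 22nd is 26.29.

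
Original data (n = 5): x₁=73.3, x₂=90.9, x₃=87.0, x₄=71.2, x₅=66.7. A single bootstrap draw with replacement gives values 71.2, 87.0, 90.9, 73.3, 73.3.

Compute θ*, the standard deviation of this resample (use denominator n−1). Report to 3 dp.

Mean = 79.1400; sum of squared deviations = 331.3320
s² = 331.3320 / 4 = 82.8330
s = √82.8330 = 9.101

θ* = 9.101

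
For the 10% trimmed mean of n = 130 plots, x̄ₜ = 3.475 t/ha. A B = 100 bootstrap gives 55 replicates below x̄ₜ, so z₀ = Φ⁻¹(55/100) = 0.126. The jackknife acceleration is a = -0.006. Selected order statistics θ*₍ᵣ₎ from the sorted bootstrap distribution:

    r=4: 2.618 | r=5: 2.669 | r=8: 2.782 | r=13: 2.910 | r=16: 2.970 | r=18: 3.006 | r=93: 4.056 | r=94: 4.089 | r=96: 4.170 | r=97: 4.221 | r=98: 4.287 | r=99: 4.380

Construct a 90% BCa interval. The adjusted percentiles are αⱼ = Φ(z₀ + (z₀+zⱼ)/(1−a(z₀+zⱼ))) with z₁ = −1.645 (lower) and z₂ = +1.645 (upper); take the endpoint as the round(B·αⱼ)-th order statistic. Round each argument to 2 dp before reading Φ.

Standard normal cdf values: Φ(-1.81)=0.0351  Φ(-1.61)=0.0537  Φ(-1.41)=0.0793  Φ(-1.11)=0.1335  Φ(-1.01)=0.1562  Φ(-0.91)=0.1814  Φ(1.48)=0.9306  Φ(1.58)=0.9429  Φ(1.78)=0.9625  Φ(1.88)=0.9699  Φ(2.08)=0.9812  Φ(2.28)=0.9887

Lower: z₀ + z₁ = 0.126 + (-1.645) = -1.519; 1 − a(z₀+z₁) = 1 − (-0.006)(-1.519) = 0.9909; argument = 0.126 + (-1.519)/0.9909 = -1.4070 → -1.41.
α₁ = Φ(-1.41) = 0.0793; rank = round(100 × 0.0793) = 8; θ*₍8₎ = 2.782.
Upper: z₀ + z₂ = 1.771; 1 − a(z₀+z₂) = 1.0106; argument = 1.8784 → 1.88; α₂ = 0.9699; rank = 97; θ*₍97₎ = 4.221.

(2.782, 4.221)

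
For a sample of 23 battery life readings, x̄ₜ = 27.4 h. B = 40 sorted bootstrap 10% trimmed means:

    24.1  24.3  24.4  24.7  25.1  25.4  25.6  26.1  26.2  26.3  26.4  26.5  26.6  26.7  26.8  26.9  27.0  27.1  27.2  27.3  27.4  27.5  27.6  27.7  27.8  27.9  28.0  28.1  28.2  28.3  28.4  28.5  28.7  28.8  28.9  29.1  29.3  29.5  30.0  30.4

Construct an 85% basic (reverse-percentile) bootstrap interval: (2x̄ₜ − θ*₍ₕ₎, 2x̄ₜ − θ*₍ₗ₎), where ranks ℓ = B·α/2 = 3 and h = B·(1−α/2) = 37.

Percentile endpoints at ranks 3 and 37: θ*₍3₎ = 24.4, θ*₍37₎ = 29.3.
Basic interval reflects these around x̄ₜ:
  lower = 2 × 27.4 − 29.3 = 25.5
  upper = 2 × 27.4 − 24.4 = 30.4

(25.5, 30.4)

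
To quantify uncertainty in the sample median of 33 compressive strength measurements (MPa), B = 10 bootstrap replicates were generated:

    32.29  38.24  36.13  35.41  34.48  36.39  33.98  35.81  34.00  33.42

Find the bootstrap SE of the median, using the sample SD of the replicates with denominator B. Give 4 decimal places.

Bootstrap SE is the standard deviation of the 10 replicate medians.
Mean of replicates: (32.29 + 38.24 + 36.13 + 35.41 + 34.48 + 36.39 + 33.98 + 35.81 + 34.00 + 33.42) / 10 = 350.15000 / 10 = 35.01500
Sum of squared deviations: (−2.72500)² + (+3.22500)² + (+1.11500)² + (+0.39500)² + (−0.53500)² + (+1.37500)² + (−1.03500)² + (+0.79500)² + (−1.01500)² + (−1.59500)² = 26.67985
Variance = 26.67985 / 10 = 2.66799
SE* = √2.66799

SE* = 1.6334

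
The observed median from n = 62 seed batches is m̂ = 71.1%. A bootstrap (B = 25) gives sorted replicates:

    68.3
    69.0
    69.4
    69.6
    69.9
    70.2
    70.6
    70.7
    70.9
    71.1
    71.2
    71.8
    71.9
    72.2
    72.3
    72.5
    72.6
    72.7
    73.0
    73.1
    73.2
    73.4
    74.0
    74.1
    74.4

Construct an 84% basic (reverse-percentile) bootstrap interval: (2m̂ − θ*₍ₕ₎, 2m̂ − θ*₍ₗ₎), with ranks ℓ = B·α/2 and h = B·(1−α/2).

(68.2, 73.2)

Percentile endpoints at ranks 2 and 23: θ*₍2₎ = 69.0, θ*₍23₎ = 74.0.
Basic interval reflects these around m̂:
  lower = 2 × 71.1 − 74.0 = 68.2
  upper = 2 × 71.1 − 69.0 = 73.2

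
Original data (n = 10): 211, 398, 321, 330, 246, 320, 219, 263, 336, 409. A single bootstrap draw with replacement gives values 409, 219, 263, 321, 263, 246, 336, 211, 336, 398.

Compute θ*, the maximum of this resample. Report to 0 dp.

θ* = 409

Maximum = 409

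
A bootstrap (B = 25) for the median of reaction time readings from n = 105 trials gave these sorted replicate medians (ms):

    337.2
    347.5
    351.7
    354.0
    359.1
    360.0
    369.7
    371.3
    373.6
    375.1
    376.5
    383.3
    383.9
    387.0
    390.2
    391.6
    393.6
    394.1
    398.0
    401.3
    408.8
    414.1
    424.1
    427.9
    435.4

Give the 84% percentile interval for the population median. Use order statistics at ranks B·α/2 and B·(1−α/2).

α = 0.16; lower rank = 25 × 0.080 = 2; upper rank = 25 × 0.920 = 23.
The 2nd smallest replicate is 347.5; the 23rd is 424.1.

(347.5, 424.1)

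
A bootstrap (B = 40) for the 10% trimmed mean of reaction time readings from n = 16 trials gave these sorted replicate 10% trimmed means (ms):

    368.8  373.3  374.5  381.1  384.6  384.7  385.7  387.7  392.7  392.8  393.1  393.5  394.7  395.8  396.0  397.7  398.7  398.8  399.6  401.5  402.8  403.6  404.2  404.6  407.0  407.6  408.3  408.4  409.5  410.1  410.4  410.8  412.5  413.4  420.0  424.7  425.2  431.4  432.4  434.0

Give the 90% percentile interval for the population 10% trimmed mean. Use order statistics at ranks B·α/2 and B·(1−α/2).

α = 0.10; lower rank = 40 × 0.050 = 2; upper rank = 40 × 0.950 = 38.
The 2nd smallest replicate is 373.3; the 38th is 431.4.

(373.3, 431.4)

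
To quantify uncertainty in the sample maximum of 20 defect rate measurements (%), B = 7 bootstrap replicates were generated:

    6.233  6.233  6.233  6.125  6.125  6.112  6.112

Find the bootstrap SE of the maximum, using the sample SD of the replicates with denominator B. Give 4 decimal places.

SE* = 0.0569

Bootstrap SE is the standard deviation of the 7 replicate maximums.
Mean of replicates: (6.233 + 6.233 + 6.233 + 6.125 + 6.125 + 6.112 + 6.112) / 7 = 43.173000 / 7 = 6.167571
Sum of squared deviations: (+0.065429)² + (+0.065429)² + (+0.065429)² + (−0.042571)² + (−0.042571)² + (−0.055571)² + (−0.055571)² = 0.022644
Variance = 0.022644 / 7 = 0.003235
SE* = √0.003235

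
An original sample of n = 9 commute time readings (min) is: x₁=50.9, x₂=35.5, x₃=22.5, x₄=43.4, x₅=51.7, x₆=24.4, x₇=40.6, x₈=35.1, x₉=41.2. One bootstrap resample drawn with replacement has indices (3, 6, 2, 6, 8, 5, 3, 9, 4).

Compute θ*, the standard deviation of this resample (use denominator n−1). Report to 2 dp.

Resample values: 22.5, 24.4, 35.5, 24.4, 35.1, 51.7, 22.5, 41.2, 43.4.
Mean = 33.4111; sum of squared deviations = 902.6489
s² = 902.6489 / 8 = 112.8311
s = √112.8311 = 10.62

θ* = 10.62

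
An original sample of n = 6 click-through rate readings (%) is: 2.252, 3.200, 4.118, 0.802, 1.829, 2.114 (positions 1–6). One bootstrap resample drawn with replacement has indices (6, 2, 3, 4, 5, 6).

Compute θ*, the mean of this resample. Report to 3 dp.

θ* = 2.363

Resample values: 2.114, 3.200, 4.118, 0.802, 1.829, 2.114.
Mean = (2.114 + 3.200 + 4.118 + 0.802 + 1.829 + 2.114) / 6 = 14.1770 / 6 = 2.363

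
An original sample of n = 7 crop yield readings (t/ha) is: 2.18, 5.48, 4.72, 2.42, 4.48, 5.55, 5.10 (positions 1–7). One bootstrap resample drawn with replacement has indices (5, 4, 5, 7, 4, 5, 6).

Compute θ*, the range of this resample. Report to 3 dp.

Resample values: 4.48, 2.42, 4.48, 5.10, 2.42, 4.48, 5.55.
Range = 5.55 − 2.42 = 3.130

θ* = 3.130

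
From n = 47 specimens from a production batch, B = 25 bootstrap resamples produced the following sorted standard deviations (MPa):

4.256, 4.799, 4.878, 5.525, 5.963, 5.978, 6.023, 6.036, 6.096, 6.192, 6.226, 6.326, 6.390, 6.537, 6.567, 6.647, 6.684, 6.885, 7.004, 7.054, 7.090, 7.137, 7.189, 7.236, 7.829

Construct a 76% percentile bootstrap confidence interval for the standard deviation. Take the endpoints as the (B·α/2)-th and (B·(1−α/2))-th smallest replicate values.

α = 0.24; lower rank = 25 × 0.120 = 3; upper rank = 25 × 0.880 = 22.
The 3rd smallest replicate is 4.878; the 22nd is 7.137.

(4.878, 7.137)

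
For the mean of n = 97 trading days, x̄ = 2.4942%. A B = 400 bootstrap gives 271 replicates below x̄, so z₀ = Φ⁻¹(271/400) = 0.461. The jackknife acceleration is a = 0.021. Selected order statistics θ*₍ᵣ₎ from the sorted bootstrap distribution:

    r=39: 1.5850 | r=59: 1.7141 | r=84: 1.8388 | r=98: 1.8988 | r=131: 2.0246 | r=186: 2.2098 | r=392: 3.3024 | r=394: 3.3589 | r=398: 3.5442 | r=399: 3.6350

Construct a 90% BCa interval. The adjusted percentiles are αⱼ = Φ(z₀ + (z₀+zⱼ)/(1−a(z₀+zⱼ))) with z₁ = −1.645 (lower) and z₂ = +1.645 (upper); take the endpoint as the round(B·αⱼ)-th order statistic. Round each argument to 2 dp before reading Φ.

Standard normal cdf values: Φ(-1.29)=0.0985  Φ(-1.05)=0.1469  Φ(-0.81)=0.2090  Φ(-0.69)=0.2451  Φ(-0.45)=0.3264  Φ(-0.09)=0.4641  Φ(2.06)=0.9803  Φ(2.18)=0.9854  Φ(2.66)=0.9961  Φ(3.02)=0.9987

Lower: z₀ + z₁ = 0.461 + (-1.645) = -1.184; 1 − a(z₀+z₁) = 1 − (0.021)(-1.184) = 1.0249; argument = 0.461 + (-1.184)/1.0249 = -0.6943 → -0.69.
α₁ = Φ(-0.69) = 0.2451; rank = round(400 × 0.2451) = 98; θ*₍98₎ = 1.8988.
Upper: z₀ + z₂ = 2.106; 1 − a(z₀+z₂) = 0.9558; argument = 2.6644 → 2.66; α₂ = 0.9961; rank = 398; θ*₍398₎ = 3.5442.

(1.8988, 3.5442)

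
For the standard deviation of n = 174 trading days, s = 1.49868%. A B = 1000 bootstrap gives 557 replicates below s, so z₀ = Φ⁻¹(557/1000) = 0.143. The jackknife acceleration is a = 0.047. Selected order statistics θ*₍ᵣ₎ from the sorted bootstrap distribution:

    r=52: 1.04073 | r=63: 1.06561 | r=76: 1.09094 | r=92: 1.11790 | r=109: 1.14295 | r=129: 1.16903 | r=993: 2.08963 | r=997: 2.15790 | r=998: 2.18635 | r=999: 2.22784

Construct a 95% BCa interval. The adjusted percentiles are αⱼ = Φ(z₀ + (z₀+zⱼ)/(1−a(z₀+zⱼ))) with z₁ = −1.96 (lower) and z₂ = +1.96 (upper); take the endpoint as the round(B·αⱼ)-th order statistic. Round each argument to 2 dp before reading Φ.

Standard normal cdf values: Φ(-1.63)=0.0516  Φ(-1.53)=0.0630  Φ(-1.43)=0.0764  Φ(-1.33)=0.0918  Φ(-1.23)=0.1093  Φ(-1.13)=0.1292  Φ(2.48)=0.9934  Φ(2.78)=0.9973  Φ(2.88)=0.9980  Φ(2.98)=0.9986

(1.06561, 2.08963)

Lower: z₀ + z₁ = 0.143 + (-1.960) = -1.817; 1 − a(z₀+z₁) = 1 − (0.047)(-1.817) = 1.0854; argument = 0.143 + (-1.817)/1.0854 = -1.5310 → -1.53.
α₁ = Φ(-1.53) = 0.0630; rank = round(1000 × 0.0630) = 63; θ*₍63₎ = 1.06561.
Upper: z₀ + z₂ = 2.103; 1 − a(z₀+z₂) = 0.9012; argument = 2.4767 → 2.48; α₂ = 0.9934; rank = 993; θ*₍993₎ = 2.08963.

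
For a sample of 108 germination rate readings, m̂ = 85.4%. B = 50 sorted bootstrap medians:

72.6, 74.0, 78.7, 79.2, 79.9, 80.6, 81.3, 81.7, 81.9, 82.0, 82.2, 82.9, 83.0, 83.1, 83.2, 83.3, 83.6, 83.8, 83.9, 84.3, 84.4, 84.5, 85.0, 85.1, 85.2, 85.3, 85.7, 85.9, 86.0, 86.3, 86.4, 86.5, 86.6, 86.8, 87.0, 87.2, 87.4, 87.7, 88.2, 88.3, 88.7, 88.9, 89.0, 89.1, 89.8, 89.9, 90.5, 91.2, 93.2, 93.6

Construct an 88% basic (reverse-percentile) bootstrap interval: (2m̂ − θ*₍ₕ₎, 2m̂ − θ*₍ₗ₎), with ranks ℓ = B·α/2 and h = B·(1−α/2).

(80.3, 92.1)

Percentile endpoints at ranks 3 and 47: θ*₍3₎ = 78.7, θ*₍47₎ = 90.5.
Basic interval reflects these around m̂:
  lower = 2 × 85.4 − 90.5 = 80.3
  upper = 2 × 85.4 − 78.7 = 92.1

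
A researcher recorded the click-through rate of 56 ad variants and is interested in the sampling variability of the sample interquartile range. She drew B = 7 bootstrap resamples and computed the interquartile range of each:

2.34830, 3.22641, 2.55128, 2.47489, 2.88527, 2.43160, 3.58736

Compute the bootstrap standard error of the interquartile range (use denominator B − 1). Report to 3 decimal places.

Bootstrap SE is the standard deviation of the 7 replicate interquartile ranges.
Mean of replicates: (2.34830 + 3.22641 + 2.55128 + 2.47489 + 2.88527 + 2.43160 + 3.58736) / 7 = 19.505110 / 7 = 2.786444
Sum of squared deviations: (−0.438144)² + (+0.439966)² + (−0.235164)² + (−0.311554)² + (+0.098826)² + (−0.354844)² + (+0.800916)² = 1.315056
Variance = 1.315056 / 6 = 0.219176
SE* = √0.219176

SE* = 0.468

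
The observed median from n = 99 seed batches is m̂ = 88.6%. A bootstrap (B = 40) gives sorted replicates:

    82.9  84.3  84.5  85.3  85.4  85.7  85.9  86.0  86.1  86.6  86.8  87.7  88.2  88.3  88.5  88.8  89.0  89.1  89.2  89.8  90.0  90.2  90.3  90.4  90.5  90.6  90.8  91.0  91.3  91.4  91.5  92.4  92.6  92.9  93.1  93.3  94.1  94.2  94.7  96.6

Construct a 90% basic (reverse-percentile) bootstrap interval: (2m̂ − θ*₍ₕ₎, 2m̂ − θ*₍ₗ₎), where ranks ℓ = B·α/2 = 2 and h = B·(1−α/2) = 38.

(83.0, 92.9)

Percentile endpoints at ranks 2 and 38: θ*₍2₎ = 84.3, θ*₍38₎ = 94.2.
Basic interval reflects these around m̂:
  lower = 2 × 88.6 − 94.2 = 83.0
  upper = 2 × 88.6 − 84.3 = 92.9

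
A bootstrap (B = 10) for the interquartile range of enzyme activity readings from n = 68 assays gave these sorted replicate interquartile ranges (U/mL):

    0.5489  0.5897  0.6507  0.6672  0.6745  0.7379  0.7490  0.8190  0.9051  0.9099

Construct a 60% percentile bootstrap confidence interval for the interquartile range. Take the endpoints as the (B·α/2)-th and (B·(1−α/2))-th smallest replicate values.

(0.5897, 0.8190)

α = 0.40; lower rank = 10 × 0.200 = 2; upper rank = 10 × 0.800 = 8.
The 2nd smallest replicate is 0.5897; the 8th is 0.8190.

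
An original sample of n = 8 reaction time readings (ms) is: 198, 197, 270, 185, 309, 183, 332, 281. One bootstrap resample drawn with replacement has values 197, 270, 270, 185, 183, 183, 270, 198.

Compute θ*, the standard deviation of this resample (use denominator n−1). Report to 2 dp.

Mean = 219.5000; sum of squared deviations = 12474.0000
s² = 12474.0000 / 7 = 1782.0000
s = √1782.0000 = 42.21

θ* = 42.21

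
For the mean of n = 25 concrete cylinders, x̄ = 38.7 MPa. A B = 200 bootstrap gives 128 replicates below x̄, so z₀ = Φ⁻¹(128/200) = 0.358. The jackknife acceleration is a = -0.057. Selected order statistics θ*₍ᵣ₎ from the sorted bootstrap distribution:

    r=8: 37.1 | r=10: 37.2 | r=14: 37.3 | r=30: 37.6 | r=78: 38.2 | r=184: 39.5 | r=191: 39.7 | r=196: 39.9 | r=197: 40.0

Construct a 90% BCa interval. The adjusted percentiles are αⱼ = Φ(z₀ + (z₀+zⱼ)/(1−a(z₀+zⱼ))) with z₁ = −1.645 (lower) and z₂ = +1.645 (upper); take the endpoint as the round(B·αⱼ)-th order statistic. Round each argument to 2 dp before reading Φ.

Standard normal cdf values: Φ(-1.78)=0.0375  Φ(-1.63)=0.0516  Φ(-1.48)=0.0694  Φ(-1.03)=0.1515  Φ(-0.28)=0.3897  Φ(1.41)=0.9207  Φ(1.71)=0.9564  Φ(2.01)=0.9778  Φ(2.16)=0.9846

Lower: z₀ + z₁ = 0.358 + (-1.645) = -1.287; 1 − a(z₀+z₁) = 1 − (-0.057)(-1.287) = 0.9266; argument = 0.358 + (-1.287)/0.9266 = -1.0309 → -1.03.
α₁ = Φ(-1.03) = 0.1515; rank = round(200 × 0.1515) = 30; θ*₍30₎ = 37.6.
Upper: z₀ + z₂ = 2.003; 1 − a(z₀+z₂) = 1.1142; argument = 2.1557 → 2.16; α₂ = 0.9846; rank = 197; θ*₍197₎ = 40.0.

(37.6, 40.0)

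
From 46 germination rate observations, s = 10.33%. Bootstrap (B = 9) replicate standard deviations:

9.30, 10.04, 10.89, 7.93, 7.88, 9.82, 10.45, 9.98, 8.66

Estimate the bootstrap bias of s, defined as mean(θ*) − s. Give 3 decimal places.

bias = −0.891

mean(θ*) = (9.30 + 10.04 + 10.89 + 7.93 + 7.88 + 9.82 + 10.45 + 9.98 + 8.66) / 9 = 9.4389
bias = 9.4389 − 10.33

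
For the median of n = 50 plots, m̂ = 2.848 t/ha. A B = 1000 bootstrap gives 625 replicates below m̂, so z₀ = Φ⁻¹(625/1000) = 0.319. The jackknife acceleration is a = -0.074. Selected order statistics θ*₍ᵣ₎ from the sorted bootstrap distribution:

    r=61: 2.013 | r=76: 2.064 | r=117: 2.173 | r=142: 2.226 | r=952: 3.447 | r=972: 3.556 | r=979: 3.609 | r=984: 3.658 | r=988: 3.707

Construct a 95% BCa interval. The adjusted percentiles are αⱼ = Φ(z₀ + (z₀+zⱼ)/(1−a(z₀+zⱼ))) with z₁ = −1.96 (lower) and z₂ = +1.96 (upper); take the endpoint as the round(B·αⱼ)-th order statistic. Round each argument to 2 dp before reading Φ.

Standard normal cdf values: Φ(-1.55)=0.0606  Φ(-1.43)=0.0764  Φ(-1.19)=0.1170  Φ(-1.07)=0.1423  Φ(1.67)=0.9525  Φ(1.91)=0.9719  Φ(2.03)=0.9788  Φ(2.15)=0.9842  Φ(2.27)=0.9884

(2.013, 3.707)

Lower: z₀ + z₁ = 0.319 + (-1.960) = -1.641; 1 − a(z₀+z₁) = 1 − (-0.074)(-1.641) = 0.8786; argument = 0.319 + (-1.641)/0.8786 = -1.5488 → -1.55.
α₁ = Φ(-1.55) = 0.0606; rank = round(1000 × 0.0606) = 61; θ*₍61₎ = 2.013.
Upper: z₀ + z₂ = 2.279; 1 − a(z₀+z₂) = 1.1686; argument = 2.2691 → 2.27; α₂ = 0.9884; rank = 988; θ*₍988₎ = 3.707.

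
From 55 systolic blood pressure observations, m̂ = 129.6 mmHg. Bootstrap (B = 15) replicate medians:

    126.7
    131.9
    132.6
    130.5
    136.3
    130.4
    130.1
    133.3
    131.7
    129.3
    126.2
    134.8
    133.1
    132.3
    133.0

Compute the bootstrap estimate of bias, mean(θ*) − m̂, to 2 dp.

bias = +1.88

mean(θ*) = (126.7 + 131.9 + 132.6 + 130.5 + 136.3 + 130.4 + 130.1 + 133.3 + 131.7 + 129.3 + 126.2 + 134.8 + 133.1 + 132.3 + 133.0) / 15 = 131.480
bias = 131.480 − 129.6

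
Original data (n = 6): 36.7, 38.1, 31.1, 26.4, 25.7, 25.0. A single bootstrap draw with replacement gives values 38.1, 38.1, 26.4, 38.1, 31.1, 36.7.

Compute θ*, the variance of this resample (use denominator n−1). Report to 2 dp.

Mean = 34.7500; sum of squared deviations = 120.5150
s² = 120.5150 / 5 = 24.1030

θ* = 24.10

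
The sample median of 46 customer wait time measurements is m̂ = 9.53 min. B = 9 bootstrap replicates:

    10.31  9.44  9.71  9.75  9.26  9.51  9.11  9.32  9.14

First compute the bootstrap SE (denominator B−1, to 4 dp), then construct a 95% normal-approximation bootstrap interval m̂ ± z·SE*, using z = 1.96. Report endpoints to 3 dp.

(8.791, 10.269)

Mean of replicates = 9.5056; sum of squared deviations = 1.1378; SE* = √(1.1378/8) = 0.3771
Margin = 1.96 × 0.3771 = 0.7391
Interval: 9.53 ± 0.7391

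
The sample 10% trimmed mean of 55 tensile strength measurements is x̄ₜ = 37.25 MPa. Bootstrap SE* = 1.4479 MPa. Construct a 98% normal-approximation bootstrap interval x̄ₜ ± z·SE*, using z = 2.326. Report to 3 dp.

Margin = 2.326 × 1.4479 = 3.3678
Interval: 37.25 ± 3.3678

(33.882, 40.618)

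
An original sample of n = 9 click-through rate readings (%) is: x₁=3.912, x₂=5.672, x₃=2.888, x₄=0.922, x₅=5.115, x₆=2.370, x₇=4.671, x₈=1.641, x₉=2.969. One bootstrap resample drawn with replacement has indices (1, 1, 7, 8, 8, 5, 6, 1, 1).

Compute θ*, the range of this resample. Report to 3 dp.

θ* = 3.474

Resample values: 3.912, 3.912, 4.671, 1.641, 1.641, 5.115, 2.370, 3.912, 3.912.
Range = 5.115 − 1.641 = 3.474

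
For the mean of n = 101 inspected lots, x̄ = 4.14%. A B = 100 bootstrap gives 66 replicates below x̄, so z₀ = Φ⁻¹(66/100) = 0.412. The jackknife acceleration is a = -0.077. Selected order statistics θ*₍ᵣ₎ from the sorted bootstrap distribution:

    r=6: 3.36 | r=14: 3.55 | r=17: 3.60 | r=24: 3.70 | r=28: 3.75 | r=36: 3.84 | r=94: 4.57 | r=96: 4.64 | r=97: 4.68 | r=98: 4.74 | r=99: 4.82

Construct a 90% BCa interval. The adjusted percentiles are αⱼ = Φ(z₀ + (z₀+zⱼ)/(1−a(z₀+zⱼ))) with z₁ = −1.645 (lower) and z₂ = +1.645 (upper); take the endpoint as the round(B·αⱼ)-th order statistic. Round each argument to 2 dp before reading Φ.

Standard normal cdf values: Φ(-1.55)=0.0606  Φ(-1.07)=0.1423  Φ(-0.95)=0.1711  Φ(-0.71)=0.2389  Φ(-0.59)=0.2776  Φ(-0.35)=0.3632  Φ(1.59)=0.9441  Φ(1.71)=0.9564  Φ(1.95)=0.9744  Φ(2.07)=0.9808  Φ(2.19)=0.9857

(3.60, 4.82)

Lower: z₀ + z₁ = 0.412 + (-1.645) = -1.233; 1 − a(z₀+z₁) = 1 − (-0.077)(-1.233) = 0.9051; argument = 0.412 + (-1.233)/0.9051 = -0.9503 → -0.95.
α₁ = Φ(-0.95) = 0.1711; rank = round(100 × 0.1711) = 17; θ*₍17₎ = 3.60.
Upper: z₀ + z₂ = 2.057; 1 − a(z₀+z₂) = 1.1584; argument = 2.1877 → 2.19; α₂ = 0.9857; rank = 99; θ*₍99₎ = 4.82.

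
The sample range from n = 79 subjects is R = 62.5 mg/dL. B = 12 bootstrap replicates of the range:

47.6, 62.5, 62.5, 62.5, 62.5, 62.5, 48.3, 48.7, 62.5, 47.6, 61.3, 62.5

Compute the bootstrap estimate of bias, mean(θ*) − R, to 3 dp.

mean(θ*) = (47.6 + 62.5 + 62.5 + 62.5 + 62.5 + 62.5 + 48.3 + 48.7 + 62.5 + 47.6 + 61.3 + 62.5) / 12 = 57.5833
bias = 57.5833 − 62.5

bias = −4.917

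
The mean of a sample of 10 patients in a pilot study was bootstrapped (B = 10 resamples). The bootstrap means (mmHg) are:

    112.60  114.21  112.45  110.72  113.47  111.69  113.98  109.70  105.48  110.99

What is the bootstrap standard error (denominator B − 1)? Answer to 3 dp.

Bootstrap SE is the standard deviation of the 10 replicate means.
Mean of replicates: (112.60 + 114.21 + 112.45 + 110.72 + 113.47 + 111.69 + 113.98 + 109.70 + 105.48 + 110.99) / 10 = 1115.2900 / 10 = 111.5290
Sum of squared deviations: (+1.0710)² + (+2.6810)² + (+0.9210)² + (−0.8090)² + (+1.9410)² + (+0.1610)² + (+2.4510)² + (−1.8290)² + (−6.0490)² + (−0.5390)² = 59.8645
Variance = 59.8645 / 9 = 6.6516
SE* = √6.6516

SE* = 2.579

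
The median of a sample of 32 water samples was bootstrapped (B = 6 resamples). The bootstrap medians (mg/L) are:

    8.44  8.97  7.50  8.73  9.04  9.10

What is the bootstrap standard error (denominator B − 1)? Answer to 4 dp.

Bootstrap SE is the standard deviation of the 6 replicate medians.
Mean of replicates: (8.44 + 8.97 + 7.50 + 8.73 + 9.04 + 9.10) / 6 = 51.78000 / 6 = 8.63000
Sum of squared deviations: (−0.19000)² + (+0.34000)² + (−1.13000)² + (+0.10000)² + (+0.41000)² + (+0.47000)² = 1.82760
Variance = 1.82760 / 5 = 0.36552
SE* = √0.36552

SE* = 0.6046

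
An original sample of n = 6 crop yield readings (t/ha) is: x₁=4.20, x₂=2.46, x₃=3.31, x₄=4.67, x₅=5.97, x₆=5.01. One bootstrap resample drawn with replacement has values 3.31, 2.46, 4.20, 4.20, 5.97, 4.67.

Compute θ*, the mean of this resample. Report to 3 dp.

Mean = (3.31 + 2.46 + 4.20 + 4.20 + 5.97 + 4.67) / 6 = 24.810 / 6 = 4.135

θ* = 4.135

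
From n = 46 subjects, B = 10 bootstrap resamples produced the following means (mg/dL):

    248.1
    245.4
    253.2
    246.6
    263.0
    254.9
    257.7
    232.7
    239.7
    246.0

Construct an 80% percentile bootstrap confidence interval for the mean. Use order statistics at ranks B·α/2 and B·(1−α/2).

(232.7, 257.7)

Sorted replicates: 232.7, 239.7, 245.4, 246.0, 246.6, 248.1, 253.2, 254.9, 257.7, 263.0
α = 0.20; lower rank = 10 × 0.100 = 1; upper rank = 10 × 0.900 = 9.
The 1st smallest replicate is 232.7; the 9th is 257.7.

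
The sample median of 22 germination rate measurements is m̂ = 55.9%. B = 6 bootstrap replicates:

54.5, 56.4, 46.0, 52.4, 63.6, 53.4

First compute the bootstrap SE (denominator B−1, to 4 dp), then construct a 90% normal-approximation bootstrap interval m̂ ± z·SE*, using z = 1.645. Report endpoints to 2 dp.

Mean of replicates = 54.3833; sum of squared deviations = 164.2083; SE* = √(164.2083/5) = 5.7308
Margin = 1.645 × 5.7308 = 9.427
Interval: 55.9 ± 9.427

(46.47, 65.33)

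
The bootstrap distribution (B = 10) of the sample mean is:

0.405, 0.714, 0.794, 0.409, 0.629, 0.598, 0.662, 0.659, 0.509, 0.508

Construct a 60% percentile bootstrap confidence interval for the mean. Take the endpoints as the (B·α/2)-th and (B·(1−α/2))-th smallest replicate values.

Sorted replicates: 0.405, 0.409, 0.508, 0.509, 0.598, 0.629, 0.659, 0.662, 0.714, 0.794
α = 0.40; lower rank = 10 × 0.200 = 2; upper rank = 10 × 0.800 = 8.
The 2nd smallest replicate is 0.409; the 8th is 0.662.

(0.409, 0.662)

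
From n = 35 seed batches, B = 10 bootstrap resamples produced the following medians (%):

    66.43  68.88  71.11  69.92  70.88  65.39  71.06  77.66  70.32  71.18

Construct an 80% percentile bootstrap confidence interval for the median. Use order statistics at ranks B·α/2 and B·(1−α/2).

(65.39, 71.18)

Sorted replicates: 65.39, 66.43, 68.88, 69.92, 70.32, 70.88, 71.06, 71.11, 71.18, 77.66
α = 0.20; lower rank = 10 × 0.100 = 1; upper rank = 10 × 0.900 = 9.
The 1st smallest replicate is 65.39; the 9th is 71.18.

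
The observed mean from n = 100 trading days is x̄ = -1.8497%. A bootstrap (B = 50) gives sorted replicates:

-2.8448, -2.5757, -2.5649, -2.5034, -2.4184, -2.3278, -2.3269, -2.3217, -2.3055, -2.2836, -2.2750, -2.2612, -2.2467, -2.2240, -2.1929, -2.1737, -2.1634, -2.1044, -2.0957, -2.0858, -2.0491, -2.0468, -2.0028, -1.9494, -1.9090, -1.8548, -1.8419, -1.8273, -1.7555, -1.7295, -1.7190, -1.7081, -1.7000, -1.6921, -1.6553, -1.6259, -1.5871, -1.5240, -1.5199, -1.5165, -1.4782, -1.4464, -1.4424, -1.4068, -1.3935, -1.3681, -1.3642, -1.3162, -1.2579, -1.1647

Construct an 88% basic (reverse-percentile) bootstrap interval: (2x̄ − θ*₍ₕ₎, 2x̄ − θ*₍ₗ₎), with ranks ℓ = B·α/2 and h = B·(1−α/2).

Percentile endpoints at ranks 3 and 47: θ*₍3₎ = -2.5649, θ*₍47₎ = -1.3642.
Basic interval reflects these around x̄:
  lower = 2 × -1.8497 − -1.3642 = -2.3352
  upper = 2 × -1.8497 − -2.5649 = -1.1345

(-2.3352, -1.1345)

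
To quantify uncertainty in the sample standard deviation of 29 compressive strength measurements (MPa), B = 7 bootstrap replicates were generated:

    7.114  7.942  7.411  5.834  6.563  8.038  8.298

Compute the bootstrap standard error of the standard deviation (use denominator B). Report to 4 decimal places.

Bootstrap SE is the standard deviation of the 7 replicate standard deviations.
Mean of replicates: (7.114 + 7.942 + 7.411 + 5.834 + 6.563 + 8.038 + 8.298) / 7 = 51.20000 / 7 = 7.31429
Sum of squared deviations: (−0.20029)² + (+0.62771)² + (+0.09671)² + (−1.48029)² + (−0.75129)² + (+0.72371)² + (+0.98371)² = 4.69063
Variance = 4.69063 / 7 = 0.67009
SE* = √0.67009

SE* = 0.8186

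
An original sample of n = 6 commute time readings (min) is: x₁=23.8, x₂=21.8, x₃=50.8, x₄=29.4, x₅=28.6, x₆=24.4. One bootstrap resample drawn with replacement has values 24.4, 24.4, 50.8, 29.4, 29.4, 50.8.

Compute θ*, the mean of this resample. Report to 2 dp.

θ* = 34.87

Mean = (24.4 + 24.4 + 50.8 + 29.4 + 29.4 + 50.8) / 6 = 209.20 / 6 = 34.87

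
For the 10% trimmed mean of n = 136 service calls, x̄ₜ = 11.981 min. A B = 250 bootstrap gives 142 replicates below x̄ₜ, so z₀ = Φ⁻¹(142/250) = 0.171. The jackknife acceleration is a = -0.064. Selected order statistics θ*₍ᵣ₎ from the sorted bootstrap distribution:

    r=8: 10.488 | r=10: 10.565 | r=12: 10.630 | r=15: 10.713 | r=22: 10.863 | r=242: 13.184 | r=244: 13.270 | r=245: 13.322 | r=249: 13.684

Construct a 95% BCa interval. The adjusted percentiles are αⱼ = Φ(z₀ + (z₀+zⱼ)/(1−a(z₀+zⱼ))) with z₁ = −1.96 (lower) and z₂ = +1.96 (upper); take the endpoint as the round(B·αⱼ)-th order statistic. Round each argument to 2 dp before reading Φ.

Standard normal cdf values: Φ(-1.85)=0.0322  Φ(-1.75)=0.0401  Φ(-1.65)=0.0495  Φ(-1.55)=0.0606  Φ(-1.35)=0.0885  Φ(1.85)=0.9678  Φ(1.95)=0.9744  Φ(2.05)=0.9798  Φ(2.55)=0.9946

(10.488, 13.322)

Lower: z₀ + z₁ = 0.171 + (-1.960) = -1.789; 1 − a(z₀+z₁) = 1 − (-0.064)(-1.789) = 0.8855; argument = 0.171 + (-1.789)/0.8855 = -1.8493 → -1.85.
α₁ = Φ(-1.85) = 0.0322; rank = round(250 × 0.0322) = 8; θ*₍8₎ = 10.488.
Upper: z₀ + z₂ = 2.131; 1 − a(z₀+z₂) = 1.1364; argument = 2.0462 → 2.05; α₂ = 0.9798; rank = 245; θ*₍245₎ = 13.322.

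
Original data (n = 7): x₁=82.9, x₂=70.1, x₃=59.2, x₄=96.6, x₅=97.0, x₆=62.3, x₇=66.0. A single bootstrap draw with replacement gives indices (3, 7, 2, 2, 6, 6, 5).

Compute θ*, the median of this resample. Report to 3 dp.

θ* = 66.000

Resample values: 59.2, 66.0, 70.1, 70.1, 62.3, 62.3, 97.0.
Sorted: 59.2, 62.3, 62.3, 66.0, 70.1, 70.1, 97.0
Median = middle value = 66.000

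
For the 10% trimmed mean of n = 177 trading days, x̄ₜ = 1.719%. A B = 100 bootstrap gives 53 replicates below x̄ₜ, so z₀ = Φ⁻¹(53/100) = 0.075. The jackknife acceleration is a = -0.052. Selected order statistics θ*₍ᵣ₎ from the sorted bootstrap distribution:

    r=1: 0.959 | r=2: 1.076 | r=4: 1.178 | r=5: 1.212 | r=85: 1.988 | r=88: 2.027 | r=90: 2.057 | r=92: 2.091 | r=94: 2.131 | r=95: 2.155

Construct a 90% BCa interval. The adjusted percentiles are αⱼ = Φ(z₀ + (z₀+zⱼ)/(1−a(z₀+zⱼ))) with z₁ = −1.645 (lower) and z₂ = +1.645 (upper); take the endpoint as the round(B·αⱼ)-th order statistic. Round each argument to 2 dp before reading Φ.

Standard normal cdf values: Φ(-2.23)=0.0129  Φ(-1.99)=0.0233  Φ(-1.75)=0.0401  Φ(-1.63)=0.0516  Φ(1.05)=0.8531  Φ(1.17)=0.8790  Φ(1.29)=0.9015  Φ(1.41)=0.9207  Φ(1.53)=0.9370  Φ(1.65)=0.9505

Lower: z₀ + z₁ = 0.075 + (-1.645) = -1.570; 1 − a(z₀+z₁) = 1 − (-0.052)(-1.570) = 0.9184; argument = 0.075 + (-1.570)/0.9184 = -1.6346 → -1.63.
α₁ = Φ(-1.63) = 0.0516; rank = round(100 × 0.0516) = 5; θ*₍5₎ = 1.212.
Upper: z₀ + z₂ = 1.720; 1 − a(z₀+z₂) = 1.0894; argument = 1.6538 → 1.65; α₂ = 0.9505; rank = 95; θ*₍95₎ = 2.155.

(1.212, 2.155)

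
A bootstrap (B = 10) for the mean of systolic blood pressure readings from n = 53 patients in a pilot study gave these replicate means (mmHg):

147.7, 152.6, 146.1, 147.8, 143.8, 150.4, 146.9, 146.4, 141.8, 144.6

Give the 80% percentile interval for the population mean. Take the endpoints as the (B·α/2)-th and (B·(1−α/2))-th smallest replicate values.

(141.8, 150.4)

Sorted replicates: 141.8, 143.8, 144.6, 146.1, 146.4, 146.9, 147.7, 147.8, 150.4, 152.6
α = 0.20; lower rank = 10 × 0.100 = 1; upper rank = 10 × 0.900 = 9.
The 1st smallest replicate is 141.8; the 9th is 150.4.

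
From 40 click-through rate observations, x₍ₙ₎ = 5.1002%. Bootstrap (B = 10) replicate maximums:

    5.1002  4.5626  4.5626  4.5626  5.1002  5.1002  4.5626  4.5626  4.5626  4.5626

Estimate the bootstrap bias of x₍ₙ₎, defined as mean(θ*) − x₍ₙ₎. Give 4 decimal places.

bias = −0.3763

mean(θ*) = (5.1002 + 4.5626 + 4.5626 + 4.5626 + 5.1002 + 5.1002 + 4.5626 + 4.5626 + 4.5626 + 4.5626) / 10 = 4.72388
bias = 4.72388 − 5.1002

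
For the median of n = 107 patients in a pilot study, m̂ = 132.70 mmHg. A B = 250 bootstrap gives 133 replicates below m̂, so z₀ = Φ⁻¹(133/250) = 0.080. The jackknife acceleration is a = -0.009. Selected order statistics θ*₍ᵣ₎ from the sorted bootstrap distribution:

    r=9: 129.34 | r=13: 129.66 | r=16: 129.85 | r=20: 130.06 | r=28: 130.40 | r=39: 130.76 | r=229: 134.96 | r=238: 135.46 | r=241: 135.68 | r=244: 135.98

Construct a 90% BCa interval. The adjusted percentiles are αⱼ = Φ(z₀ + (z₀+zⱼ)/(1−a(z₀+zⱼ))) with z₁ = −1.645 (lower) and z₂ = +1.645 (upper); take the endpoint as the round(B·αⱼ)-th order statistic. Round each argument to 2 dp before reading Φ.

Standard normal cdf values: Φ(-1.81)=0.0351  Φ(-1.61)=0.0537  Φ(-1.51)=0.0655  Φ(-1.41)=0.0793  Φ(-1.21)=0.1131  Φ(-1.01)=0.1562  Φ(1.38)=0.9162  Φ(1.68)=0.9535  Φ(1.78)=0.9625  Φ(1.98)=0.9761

Lower: z₀ + z₁ = 0.080 + (-1.645) = -1.565; 1 − a(z₀+z₁) = 1 − (-0.009)(-1.565) = 0.9859; argument = 0.080 + (-1.565)/0.9859 = -1.5074 → -1.51.
α₁ = Φ(-1.51) = 0.0655; rank = round(250 × 0.0655) = 16; θ*₍16₎ = 129.85.
Upper: z₀ + z₂ = 1.725; 1 − a(z₀+z₂) = 1.0155; argument = 1.7786 → 1.78; α₂ = 0.9625; rank = 241; θ*₍241₎ = 135.68.

(129.85, 135.68)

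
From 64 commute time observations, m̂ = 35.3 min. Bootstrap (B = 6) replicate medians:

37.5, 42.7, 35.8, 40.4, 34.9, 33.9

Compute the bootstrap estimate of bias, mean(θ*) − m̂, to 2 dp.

bias = +2.23

mean(θ*) = (37.5 + 42.7 + 35.8 + 40.4 + 34.9 + 33.9) / 6 = 37.533
bias = 37.533 − 35.3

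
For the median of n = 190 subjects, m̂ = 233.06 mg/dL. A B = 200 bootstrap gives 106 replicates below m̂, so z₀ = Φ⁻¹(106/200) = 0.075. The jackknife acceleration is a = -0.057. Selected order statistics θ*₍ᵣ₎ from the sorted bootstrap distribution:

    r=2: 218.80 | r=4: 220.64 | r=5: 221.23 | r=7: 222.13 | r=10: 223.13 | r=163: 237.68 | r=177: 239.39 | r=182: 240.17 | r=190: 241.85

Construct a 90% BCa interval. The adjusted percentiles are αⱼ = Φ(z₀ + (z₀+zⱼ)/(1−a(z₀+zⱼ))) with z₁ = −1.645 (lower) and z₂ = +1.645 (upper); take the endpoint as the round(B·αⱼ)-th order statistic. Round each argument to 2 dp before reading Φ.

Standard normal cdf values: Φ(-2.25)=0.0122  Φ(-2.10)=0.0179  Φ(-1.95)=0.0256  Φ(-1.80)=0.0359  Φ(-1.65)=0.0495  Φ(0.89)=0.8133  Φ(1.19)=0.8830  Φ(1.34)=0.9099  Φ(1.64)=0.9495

Lower: z₀ + z₁ = 0.075 + (-1.645) = -1.570; 1 − a(z₀+z₁) = 1 − (-0.057)(-1.570) = 0.9105; argument = 0.075 + (-1.570)/0.9105 = -1.6493 → -1.65.
α₁ = Φ(-1.65) = 0.0495; rank = round(200 × 0.0495) = 10; θ*₍10₎ = 223.13.
Upper: z₀ + z₂ = 1.720; 1 − a(z₀+z₂) = 1.0980; argument = 1.6414 → 1.64; α₂ = 0.9495; rank = 190; θ*₍190₎ = 241.85.

(223.13, 241.85)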